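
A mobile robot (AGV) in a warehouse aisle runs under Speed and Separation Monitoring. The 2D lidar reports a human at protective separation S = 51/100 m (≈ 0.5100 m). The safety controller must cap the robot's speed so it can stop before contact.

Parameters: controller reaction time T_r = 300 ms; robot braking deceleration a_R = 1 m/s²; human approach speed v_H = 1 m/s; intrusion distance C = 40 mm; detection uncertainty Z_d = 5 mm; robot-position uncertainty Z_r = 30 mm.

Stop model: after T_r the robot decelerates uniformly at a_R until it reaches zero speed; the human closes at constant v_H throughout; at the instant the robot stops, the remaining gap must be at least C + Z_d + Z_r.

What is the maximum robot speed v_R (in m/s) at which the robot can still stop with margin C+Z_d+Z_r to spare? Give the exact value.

collect terms ⇒ (1/2)·v_R² + (13/10)·v_R + (-27/200) = 0
  disc = (13/10)² − 4·(1/2)·(-27/200) = 49/25 ; √disc = 7/5
  v_R = (−(13/10) + 7/5) / (2·(1/2)) = 1/10 m/s
check:
T_s = v_R/a_R = (1/10)/1 = 0.1000 s
robot in T_r: 0.1000·0.3000 = 0.0300 m
braking distance = 0.1000²/(2·1.0000) = 0.0050 m
human closes 1.0000·0.4000 = 0.4000 m
margins: 0.0400+0.0050+0.0300 = 0.0750 m
sum ≈ 0.0300+0.0050+0.4000+0.0750 ≈ 0.5100 m = S ✓

v_R_max = 1/10 m/s = 0.1000 m/s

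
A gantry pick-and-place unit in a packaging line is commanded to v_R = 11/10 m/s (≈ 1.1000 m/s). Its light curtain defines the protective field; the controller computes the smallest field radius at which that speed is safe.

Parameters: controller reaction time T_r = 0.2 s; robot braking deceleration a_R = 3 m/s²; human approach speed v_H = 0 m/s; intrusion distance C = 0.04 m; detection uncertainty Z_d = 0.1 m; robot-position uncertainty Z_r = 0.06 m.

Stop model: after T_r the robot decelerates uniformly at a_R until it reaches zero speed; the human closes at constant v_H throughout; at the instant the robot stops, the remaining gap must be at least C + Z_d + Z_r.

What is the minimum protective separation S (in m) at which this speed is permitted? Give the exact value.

S_min = 373/600 m = 0.6217 m

T_s = v_R/a_R = (11/10)/3 = 0.3667 s
reaction-phase robot travel = 1.1000·0.2000 = 0.2200 m
robot under decel: 1.1000²/(2·3.0000) = 0.2017 m
human closes 0.0000·0.5667 = 0.0000 m
C+Z_d+Z_r = 0.0400+0.1000+0.0600 = 0.2000 m
S_min ≈ 0.2200+0.2017+0.0000+0.2000  ⇒  S_min = 373/600 m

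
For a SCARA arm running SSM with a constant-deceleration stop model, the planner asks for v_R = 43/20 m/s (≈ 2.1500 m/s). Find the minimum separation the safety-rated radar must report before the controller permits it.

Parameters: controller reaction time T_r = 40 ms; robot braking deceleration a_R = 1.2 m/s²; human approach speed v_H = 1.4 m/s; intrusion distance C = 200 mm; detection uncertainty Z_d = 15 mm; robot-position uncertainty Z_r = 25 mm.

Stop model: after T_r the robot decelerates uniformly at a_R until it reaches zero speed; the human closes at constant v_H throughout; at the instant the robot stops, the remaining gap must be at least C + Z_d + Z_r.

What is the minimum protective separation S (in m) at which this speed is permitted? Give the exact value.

T_s = v_R/a_R = (43/20)/(6/5) = 1.7917 s
robot in T_r: 2.1500·0.0400 = 0.0860 m
braking distance = 2.1500²/(2·1.2000) = 1.9260 m
human closes 1.4000·1.8317 = 2.5643 m
residual clearance needed = 0.2000+0.0150+0.0250 = 0.2400 m
S_min ≈ 0.0860+1.9260+2.5643+0.2400  ⇒  S_min = 38531/8000 m

S_min = 38531/8000 m = 4.8164 m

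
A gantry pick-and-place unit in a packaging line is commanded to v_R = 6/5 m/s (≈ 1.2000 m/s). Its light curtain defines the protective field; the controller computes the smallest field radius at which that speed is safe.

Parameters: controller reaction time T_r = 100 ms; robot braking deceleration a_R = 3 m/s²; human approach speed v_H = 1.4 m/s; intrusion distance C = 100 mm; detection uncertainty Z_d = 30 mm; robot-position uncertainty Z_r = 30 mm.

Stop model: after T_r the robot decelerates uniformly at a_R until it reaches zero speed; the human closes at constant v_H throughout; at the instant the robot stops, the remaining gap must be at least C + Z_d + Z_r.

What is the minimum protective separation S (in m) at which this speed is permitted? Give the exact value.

S_min = 61/50 m = 1.2200 m

braking lasts T_s = (6/5)/3 = 0.4000 s
reaction-phase robot travel = 1.2000·0.1000 = 0.1200 m
robot covers 1.2000·0.4000 − ½·3.0000·0.4000² = 0.2400 m while stopping
human closes 1.4000·0.5000 = 0.7000 m
residual clearance needed = 0.1000+0.0300+0.0300 = 0.1600 m
S_min ≈ 0.1200+0.2400+0.7000+0.1600  ⇒  S_min = 61/50 m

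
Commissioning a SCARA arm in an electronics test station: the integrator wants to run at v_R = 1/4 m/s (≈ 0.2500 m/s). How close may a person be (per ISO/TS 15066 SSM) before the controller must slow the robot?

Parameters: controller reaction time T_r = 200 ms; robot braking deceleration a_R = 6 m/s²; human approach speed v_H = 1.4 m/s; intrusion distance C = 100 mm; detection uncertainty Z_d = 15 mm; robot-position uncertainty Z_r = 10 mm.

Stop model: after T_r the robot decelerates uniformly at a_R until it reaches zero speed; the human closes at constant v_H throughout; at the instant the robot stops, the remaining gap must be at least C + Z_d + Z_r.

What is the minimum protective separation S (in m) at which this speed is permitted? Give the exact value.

S_min = 2489/4800 m = 0.5185 m

T_s = v_R/a_R = (1/4)/6 = 0.0417 s
reaction-phase robot travel = 0.2500·0.2000 = 0.0500 m
robot covers 0.2500·0.0417 − ½·6.0000·0.0417² = 0.0052 m while stopping
human closes 1.4000·0.2417 = 0.3383 m
C+Z_d+Z_r = 0.1000+0.0150+0.0100 = 0.1250 m
S_min ≈ 0.0500+0.0052+0.3383+0.1250  ⇒  S_min = 2489/4800 m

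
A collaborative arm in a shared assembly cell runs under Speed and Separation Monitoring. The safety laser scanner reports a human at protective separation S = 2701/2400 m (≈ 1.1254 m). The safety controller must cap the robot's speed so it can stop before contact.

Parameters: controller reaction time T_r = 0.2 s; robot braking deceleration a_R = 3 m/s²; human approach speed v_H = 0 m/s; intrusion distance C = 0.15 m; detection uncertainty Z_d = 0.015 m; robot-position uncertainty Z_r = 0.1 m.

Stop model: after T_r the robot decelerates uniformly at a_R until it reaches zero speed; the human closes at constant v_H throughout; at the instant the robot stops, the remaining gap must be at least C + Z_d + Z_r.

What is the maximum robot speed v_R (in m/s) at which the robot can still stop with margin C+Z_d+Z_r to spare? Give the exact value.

quadratic (1/6)·v² + (1/5)·v + (-413/480) = 0
  disc = (1/5)² − 4·(1/6)·(-413/480) = 2209/3600 ; √disc = 47/60
  v_R = (−(1/5) + 47/60) / (2·(1/6)) = 7/4 m/s
check:
braking lasts T_s = (7/4)/3 = 0.5833 s
robot covers v_R·T_r = 1.7500·0.2000 = 0.3500 m before braking
robot covers 1.7500·0.5833 − ½·3.0000·0.5833² = 0.5104 m while stopping
human over T_r+T_s: 0.0000·(0.2000+0.5833) = 0.0000 m
C+Z_d+Z_r = 0.1500+0.0150+0.1000 = 0.2650 m
sum ≈ 0.3500+0.5104+0.0000+0.2650 ≈ 1.1254 m = S ✓

v_R_max = 7/4 m/s = 1.7500 m/s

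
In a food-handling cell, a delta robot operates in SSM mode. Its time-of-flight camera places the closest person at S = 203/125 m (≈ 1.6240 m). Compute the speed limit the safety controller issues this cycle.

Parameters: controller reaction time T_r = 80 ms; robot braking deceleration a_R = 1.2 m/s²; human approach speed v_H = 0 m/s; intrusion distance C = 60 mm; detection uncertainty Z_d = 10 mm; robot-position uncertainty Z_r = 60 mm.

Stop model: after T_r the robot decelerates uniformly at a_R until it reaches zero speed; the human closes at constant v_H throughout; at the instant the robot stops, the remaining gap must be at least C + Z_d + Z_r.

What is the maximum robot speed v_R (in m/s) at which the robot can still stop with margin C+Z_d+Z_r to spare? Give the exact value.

at the boundary: (5/12)·v² + (2/25)·v + (-747/500) = 0
  disc = (2/25)² − 4·(5/12)·(-747/500) = 6241/2500 ; √disc = 79/50
  v_R = (−(2/25) + 79/50) / (2·(5/12)) = 9/5 m/s
check:
T_s = v_R/a_R = (9/5)/(6/5) = 1.5000 s
robot covers v_R·T_r = 1.8000·0.0800 = 0.1440 m before braking
robot under decel: 1.8000²/(2·1.2000) = 1.3500 m
human closes 0.0000·1.5800 = 0.0000 m
margins: 0.0600+0.0100+0.0600 = 0.1300 m
sum ≈ 0.1440+1.3500+0.0000+0.1300 ≈ 1.6240 m = S ✓

v_R_max = 9/5 m/s = 1.8000 m/s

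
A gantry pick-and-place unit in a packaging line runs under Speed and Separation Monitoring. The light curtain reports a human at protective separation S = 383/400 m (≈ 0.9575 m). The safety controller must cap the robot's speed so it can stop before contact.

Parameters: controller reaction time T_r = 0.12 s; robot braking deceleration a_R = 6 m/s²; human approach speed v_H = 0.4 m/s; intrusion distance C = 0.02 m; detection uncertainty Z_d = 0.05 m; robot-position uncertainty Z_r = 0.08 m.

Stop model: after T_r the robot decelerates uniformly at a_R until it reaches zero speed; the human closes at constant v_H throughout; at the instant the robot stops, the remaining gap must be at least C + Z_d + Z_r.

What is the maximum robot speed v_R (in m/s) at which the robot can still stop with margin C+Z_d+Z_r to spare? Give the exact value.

at the boundary: (1/12)·v² + (14/75)·v + (-1519/2000) = 0
  disc = (14/75)² − 4·(1/12)·(-1519/2000) = 25921/90000 ; √disc = 161/300
  v_R = (−(14/75) + 161/300) / (2·(1/12)) = 21/10 m/s
check:
T_s = v_R/a_R = (21/10)/6 = 0.3500 s
reaction-phase robot travel = 2.1000·0.1200 = 0.2520 m
robot covers 2.1000·0.3500 − ½·6.0000·0.3500² = 0.3675 m while stopping
human over T_r+T_s: 0.4000·(0.1200+0.3500) = 0.1880 m
residual clearance needed = 0.0200+0.0500+0.0800 = 0.1500 m
sum ≈ 0.2520+0.3675+0.1880+0.1500 ≈ 0.9575 m = S ✓

v_R_max = 21/10 m/s = 2.1000 m/s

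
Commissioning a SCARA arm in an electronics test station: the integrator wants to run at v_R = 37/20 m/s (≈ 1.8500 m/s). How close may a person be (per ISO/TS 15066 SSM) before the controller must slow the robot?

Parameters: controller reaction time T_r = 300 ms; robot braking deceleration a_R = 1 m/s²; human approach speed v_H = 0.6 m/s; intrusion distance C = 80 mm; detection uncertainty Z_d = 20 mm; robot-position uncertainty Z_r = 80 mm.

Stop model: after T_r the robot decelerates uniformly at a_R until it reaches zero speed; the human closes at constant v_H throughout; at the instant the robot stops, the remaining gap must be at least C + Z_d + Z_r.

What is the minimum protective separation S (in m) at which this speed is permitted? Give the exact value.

S_min = 2989/800 m = 3.7363 m

stop time T_s = (37/20)/1 = 1.8500 s
reaction-phase robot travel = 1.8500·0.3000 = 0.5550 m
robot under decel: 1.8500²/(2·1.0000) = 1.7112 m
person approaches 0.6000·(0.3000+1.8500) = 1.2900 m
residual clearance needed = 0.0800+0.0200+0.0800 = 0.1800 m
S_min ≈ 0.5550+1.7112+1.2900+0.1800  ⇒  S_min = 2989/800 m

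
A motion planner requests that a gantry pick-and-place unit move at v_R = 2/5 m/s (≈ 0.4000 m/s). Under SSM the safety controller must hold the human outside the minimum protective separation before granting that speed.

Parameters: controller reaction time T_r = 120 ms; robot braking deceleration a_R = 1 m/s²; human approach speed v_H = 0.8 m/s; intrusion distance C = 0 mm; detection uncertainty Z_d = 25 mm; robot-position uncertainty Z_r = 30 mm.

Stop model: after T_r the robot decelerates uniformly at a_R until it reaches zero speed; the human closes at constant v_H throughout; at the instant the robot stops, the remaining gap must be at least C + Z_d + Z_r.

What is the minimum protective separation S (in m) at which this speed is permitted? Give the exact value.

stop time T_s = (2/5)/1 = 0.4000 s
robot in T_r: 0.4000·0.1200 = 0.0480 m
robot covers 0.4000·0.4000 − ½·1.0000·0.4000² = 0.0800 m while stopping
person approaches 0.8000·(0.1200+0.4000) = 0.4160 m
C+Z_d+Z_r = 0.0000+0.0250+0.0300 = 0.0550 m
S_min ≈ 0.0480+0.0800+0.4160+0.0550  ⇒  S_min = 599/1000 m

S_min = 599/1000 m = 0.5990 m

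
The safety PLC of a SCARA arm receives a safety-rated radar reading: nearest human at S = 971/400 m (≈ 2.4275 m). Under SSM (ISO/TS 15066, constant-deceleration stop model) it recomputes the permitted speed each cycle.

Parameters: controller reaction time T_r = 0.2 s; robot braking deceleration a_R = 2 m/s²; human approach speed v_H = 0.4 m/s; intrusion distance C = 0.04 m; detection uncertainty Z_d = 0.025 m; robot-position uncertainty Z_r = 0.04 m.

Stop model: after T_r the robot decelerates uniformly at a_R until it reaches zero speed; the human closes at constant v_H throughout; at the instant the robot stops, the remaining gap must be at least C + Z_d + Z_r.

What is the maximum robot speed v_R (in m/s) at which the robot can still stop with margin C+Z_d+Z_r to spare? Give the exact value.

collect terms ⇒ (1/4)·v_R² + (2/5)·v_R + (-897/400) = 0
  disc = (2/5)² − 4·(1/4)·(-897/400) = 961/400 ; √disc = 31/20
  v_R = (−(2/5) + 31/20) / (2·(1/4)) = 23/10 m/s
check:
T_s = v_R/a_R = (23/10)/2 = 1.1500 s
robot covers v_R·T_r = 2.3000·0.2000 = 0.4600 m before braking
braking distance = 2.3000²/(2·2.0000) = 1.3225 m
person approaches 0.4000·(0.2000+1.1500) = 0.5400 m
residual clearance needed = 0.0400+0.0250+0.0400 = 0.1050 m
sum ≈ 0.4600+1.3225+0.5400+0.1050 ≈ 2.4275 m = S ✓

v_R_max = 23/10 m/s = 2.3000 m/s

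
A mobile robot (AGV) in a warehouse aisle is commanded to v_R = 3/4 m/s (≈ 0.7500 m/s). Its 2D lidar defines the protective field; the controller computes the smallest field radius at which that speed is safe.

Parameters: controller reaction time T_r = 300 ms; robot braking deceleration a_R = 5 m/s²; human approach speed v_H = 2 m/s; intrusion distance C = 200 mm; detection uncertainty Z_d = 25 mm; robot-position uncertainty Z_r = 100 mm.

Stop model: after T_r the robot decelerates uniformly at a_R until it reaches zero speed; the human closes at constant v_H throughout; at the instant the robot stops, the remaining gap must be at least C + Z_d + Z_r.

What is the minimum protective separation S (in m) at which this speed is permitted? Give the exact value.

S_min = 241/160 m = 1.5063 m

braking lasts T_s = (3/4)/5 = 0.1500 s
robot in T_r: 0.7500·0.3000 = 0.2250 m
robot under decel: 0.7500²/(2·5.0000) = 0.0563 m
human closes 2.0000·0.4500 = 0.9000 m
residual clearance needed = 0.2000+0.0250+0.1000 = 0.3250 m
S_min ≈ 0.2250+0.0563+0.9000+0.3250  ⇒  S_min = 241/160 m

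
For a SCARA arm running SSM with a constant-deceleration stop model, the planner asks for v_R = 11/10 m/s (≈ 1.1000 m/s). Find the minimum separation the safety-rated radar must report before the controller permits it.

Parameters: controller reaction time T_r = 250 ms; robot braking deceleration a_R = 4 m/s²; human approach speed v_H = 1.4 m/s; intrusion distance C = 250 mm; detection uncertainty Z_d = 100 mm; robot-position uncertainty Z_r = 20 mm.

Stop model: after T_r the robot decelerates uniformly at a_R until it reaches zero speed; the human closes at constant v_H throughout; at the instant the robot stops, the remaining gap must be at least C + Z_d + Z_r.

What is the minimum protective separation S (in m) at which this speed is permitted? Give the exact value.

S_min = 49/32 m = 1.5312 m

braking lasts T_s = (11/10)/4 = 0.2750 s
robot in T_r: 1.1000·0.2500 = 0.2750 m
robot under decel: 1.1000²/(2·4.0000) = 0.1512 m
human over T_r+T_s: 1.4000·(0.2500+0.2750) = 0.7350 m
C+Z_d+Z_r = 0.2500+0.1000+0.0200 = 0.3700 m
S_min ≈ 0.2750+0.1512+0.7350+0.3700  ⇒  S_min = 49/32 m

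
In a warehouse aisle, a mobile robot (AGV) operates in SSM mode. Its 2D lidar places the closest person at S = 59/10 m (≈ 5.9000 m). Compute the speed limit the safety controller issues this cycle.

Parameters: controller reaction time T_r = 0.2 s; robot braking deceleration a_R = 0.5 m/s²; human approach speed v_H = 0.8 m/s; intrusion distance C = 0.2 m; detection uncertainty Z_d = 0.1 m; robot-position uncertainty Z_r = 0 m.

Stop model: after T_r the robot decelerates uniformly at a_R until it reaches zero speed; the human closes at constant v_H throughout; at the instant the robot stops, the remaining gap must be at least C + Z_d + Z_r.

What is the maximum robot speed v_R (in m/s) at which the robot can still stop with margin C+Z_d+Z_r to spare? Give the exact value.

collect terms ⇒ (1)·v_R² + (9/5)·v_R + (-136/25) = 0
  disc = (9/5)² − 4·(1)·(-136/25) = 25 ; √disc = 5
  v_R = (−(9/5) + 5) / (2·(1)) = 8/5 m/s
check:
stop time T_s = (8/5)/(1/2) = 3.2000 s
robot in T_r: 1.6000·0.2000 = 0.3200 m
robot covers 1.6000·3.2000 − ½·0.5000·3.2000² = 2.5600 m while stopping
person approaches 0.8000·(0.2000+3.2000) = 2.7200 m
margins: 0.2000+0.1000+0.0000 = 0.3000 m
sum ≈ 0.3200+2.5600+2.7200+0.3000 ≈ 5.9000 m = S ✓

v_R_max = 8/5 m/s = 1.6000 m/s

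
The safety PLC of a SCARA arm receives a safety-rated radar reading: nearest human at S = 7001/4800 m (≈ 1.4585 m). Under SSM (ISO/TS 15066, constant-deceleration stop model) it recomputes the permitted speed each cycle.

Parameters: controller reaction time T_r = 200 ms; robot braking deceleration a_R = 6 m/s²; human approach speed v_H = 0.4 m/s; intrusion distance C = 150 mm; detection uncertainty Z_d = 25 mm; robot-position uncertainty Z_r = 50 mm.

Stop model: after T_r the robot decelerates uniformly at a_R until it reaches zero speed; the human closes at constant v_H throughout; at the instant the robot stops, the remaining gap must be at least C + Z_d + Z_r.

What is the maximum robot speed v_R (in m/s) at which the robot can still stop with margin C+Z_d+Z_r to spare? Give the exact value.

v_R_max = 49/20 m/s = 2.4500 m/s

quadratic (1/12)·v² + (4/15)·v + (-5537/4800) = 0
  disc = (4/15)² − 4·(1/12)·(-5537/4800) = 729/1600 ; √disc = 27/40
  v_R = (−(4/15) + 27/40) / (2·(1/12)) = 49/20 m/s
check:
stop time T_s = (49/20)/6 = 0.4083 s
robot in T_r: 2.4500·0.2000 = 0.4900 m
braking distance = 2.4500²/(2·6.0000) = 0.5002 m
person approaches 0.4000·(0.2000+0.4083) = 0.2433 m
margins: 0.1500+0.0250+0.0500 = 0.2250 m
sum ≈ 0.4900+0.5002+0.2433+0.2250 ≈ 1.4585 m = S ✓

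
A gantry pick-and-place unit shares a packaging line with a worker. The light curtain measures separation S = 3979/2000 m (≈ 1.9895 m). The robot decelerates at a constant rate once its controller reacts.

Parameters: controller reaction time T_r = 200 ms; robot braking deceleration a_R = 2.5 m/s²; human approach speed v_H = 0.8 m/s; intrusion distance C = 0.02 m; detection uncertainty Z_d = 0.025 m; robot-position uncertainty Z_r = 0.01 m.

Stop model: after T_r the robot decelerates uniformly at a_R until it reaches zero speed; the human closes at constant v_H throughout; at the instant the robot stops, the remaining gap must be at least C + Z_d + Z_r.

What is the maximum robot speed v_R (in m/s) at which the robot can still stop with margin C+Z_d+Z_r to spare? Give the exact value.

collect terms ⇒ (1/5)·v_R² + (13/25)·v_R + (-3549/2000) = 0
  disc = (13/25)² − 4·(1/5)·(-3549/2000) = 169/100 ; √disc = 13/10
  v_R = (−(13/25) + 13/10) / (2·(1/5)) = 39/20 m/s
check:
stop time T_s = (39/20)/(5/2) = 0.7800 s
robot in T_r: 1.9500·0.2000 = 0.3900 m
robot under decel: 1.9500²/(2·2.5000) = 0.7605 m
human over T_r+T_s: 0.8000·(0.2000+0.7800) = 0.7840 m
C+Z_d+Z_r = 0.0200+0.0250+0.0100 = 0.0550 m
sum ≈ 0.3900+0.7605+0.7840+0.0550 ≈ 1.9895 m = S ✓

v_R_max = 39/20 m/s = 1.9500 m/s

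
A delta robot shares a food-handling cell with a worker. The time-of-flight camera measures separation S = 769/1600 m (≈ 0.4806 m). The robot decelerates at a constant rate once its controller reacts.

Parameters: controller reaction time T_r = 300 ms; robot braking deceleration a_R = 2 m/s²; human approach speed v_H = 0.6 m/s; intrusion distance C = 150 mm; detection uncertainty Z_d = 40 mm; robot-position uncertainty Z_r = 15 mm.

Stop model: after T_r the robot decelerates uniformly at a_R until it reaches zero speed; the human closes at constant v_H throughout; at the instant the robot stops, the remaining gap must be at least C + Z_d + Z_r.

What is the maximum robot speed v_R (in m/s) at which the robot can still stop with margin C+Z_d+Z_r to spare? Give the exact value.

v_R_max = 3/20 m/s = 0.1500 m/s

collect terms ⇒ (1/4)·v_R² + (3/5)·v_R + (-153/1600) = 0
  disc = (3/5)² − 4·(1/4)·(-153/1600) = 729/1600 ; √disc = 27/40
  v_R = (−(3/5) + 27/40) / (2·(1/4)) = 3/20 m/s
check:
T_s = v_R/a_R = (3/20)/2 = 0.0750 s
robot in T_r: 0.1500·0.3000 = 0.0450 m
robot under decel: 0.1500²/(2·2.0000) = 0.0056 m
human closes 0.6000·0.3750 = 0.2250 m
residual clearance needed = 0.1500+0.0400+0.0150 = 0.2050 m
sum ≈ 0.0450+0.0056+0.2250+0.2050 ≈ 0.4806 m = S ✓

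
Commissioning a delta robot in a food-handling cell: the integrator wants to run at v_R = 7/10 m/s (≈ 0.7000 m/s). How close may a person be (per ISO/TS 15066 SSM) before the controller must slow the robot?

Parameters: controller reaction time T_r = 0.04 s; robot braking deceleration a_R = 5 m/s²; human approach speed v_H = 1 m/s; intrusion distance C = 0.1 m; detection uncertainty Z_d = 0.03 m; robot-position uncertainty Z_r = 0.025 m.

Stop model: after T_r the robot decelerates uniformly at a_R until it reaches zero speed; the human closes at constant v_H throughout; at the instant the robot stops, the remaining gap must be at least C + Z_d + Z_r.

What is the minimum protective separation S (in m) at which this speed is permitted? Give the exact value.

S_min = 103/250 m = 0.4120 m

braking lasts T_s = (7/10)/5 = 0.1400 s
robot in T_r: 0.7000·0.0400 = 0.0280 m
braking distance = 0.7000²/(2·5.0000) = 0.0490 m
human closes 1.0000·0.1800 = 0.1800 m
C+Z_d+Z_r = 0.1000+0.0300+0.0250 = 0.1550 m
S_min ≈ 0.0280+0.0490+0.1800+0.1550  ⇒  S_min = 103/250 m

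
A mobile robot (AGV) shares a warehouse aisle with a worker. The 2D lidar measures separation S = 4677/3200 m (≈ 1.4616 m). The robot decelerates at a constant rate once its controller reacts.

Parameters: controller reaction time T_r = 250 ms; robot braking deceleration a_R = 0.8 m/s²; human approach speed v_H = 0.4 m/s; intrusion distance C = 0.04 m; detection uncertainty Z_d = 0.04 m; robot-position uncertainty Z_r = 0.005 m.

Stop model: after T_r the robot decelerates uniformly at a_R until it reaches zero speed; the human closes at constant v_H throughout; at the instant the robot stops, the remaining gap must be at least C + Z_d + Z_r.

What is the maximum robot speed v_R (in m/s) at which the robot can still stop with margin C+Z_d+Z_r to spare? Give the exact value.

v_R_max = 19/20 m/s = 0.9500 m/s

at the boundary: (5/8)·v² + (3/4)·v + (-817/640) = 0
  disc = (3/4)² − 4·(5/8)·(-817/640) = 961/256 ; √disc = 31/16
  v_R = (−(3/4) + 31/16) / (2·(5/8)) = 19/20 m/s
check:
braking lasts T_s = (19/20)/(4/5) = 1.1875 s
reaction-phase robot travel = 0.9500·0.2500 = 0.2375 m
braking distance = 0.9500²/(2·0.8000) = 0.5641 m
person approaches 0.4000·(0.2500+1.1875) = 0.5750 m
C+Z_d+Z_r = 0.0400+0.0400+0.0050 = 0.0850 m
sum ≈ 0.2375+0.5641+0.5750+0.0850 ≈ 1.4616 m = S ✓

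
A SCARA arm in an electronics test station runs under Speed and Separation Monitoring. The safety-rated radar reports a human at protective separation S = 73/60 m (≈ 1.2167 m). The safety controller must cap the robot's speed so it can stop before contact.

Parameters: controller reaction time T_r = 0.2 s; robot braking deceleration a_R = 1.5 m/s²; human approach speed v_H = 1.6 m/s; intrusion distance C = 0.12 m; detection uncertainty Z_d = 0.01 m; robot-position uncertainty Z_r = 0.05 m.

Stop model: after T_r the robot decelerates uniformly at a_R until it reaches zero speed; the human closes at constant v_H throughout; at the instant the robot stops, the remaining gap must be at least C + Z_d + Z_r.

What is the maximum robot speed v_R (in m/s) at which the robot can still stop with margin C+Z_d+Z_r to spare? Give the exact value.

v_R_max = 1/2 m/s = 0.5000 m/s

quadratic (1/3)·v² + (19/15)·v + (-43/60) = 0
  disc = (19/15)² − 4·(1/3)·(-43/60) = 64/25 ; √disc = 8/5
  v_R = (−(19/15) + 8/5) / (2·(1/3)) = 1/2 m/s
check:
stop time T_s = (1/2)/(3/2) = 0.3333 s
robot covers v_R·T_r = 0.5000·0.2000 = 0.1000 m before braking
braking distance = 0.5000²/(2·1.5000) = 0.0833 m
person approaches 1.6000·(0.2000+0.3333) = 0.8533 m
residual clearance needed = 0.1200+0.0100+0.0500 = 0.1800 m
sum ≈ 0.1000+0.0833+0.8533+0.1800 ≈ 1.2167 m = S ✓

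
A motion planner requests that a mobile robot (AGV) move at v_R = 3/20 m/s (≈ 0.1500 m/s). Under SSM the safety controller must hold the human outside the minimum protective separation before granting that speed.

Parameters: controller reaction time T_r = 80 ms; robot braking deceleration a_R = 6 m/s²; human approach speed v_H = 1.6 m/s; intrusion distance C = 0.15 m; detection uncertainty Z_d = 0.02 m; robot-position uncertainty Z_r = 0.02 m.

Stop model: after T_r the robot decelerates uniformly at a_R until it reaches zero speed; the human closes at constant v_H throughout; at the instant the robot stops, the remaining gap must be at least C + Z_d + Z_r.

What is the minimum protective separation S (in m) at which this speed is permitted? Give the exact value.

S_min = 119/320 m = 0.3719 m

braking lasts T_s = (3/20)/6 = 0.0250 s
robot in T_r: 0.1500·0.0800 = 0.0120 m
braking distance = 0.1500²/(2·6.0000) = 0.0019 m
human over T_r+T_s: 1.6000·(0.0800+0.0250) = 0.1680 m
residual clearance needed = 0.1500+0.0200+0.0200 = 0.1900 m
S_min ≈ 0.0120+0.0019+0.1680+0.1900  ⇒  S_min = 119/320 m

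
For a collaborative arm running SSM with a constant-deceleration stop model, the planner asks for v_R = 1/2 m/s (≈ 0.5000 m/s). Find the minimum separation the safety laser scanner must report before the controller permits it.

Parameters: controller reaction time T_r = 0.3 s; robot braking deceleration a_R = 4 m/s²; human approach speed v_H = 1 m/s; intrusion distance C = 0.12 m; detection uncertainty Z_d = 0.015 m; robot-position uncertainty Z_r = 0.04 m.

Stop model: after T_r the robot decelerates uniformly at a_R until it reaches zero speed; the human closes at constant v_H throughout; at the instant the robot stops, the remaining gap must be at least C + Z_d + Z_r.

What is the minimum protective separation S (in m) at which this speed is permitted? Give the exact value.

S_min = 25/32 m = 0.7812 m

T_s = v_R/a_R = (1/2)/4 = 0.1250 s
robot covers v_R·T_r = 0.5000·0.3000 = 0.1500 m before braking
robot under decel: 0.5000²/(2·4.0000) = 0.0312 m
human over T_r+T_s: 1.0000·(0.3000+0.1250) = 0.4250 m
margins: 0.1200+0.0150+0.0400 = 0.1750 m
S_min ≈ 0.1500+0.0312+0.4250+0.1750  ⇒  S_min = 25/32 m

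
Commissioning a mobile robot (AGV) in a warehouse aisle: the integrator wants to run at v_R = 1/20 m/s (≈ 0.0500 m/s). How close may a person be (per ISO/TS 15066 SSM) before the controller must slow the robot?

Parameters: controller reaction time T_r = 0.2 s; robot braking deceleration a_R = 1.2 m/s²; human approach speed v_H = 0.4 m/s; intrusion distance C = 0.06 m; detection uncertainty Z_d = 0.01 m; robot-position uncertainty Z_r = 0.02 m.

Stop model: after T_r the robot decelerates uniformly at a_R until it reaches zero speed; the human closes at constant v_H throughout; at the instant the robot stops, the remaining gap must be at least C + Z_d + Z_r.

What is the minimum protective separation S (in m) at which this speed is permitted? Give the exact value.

S_min = 949/4800 m = 0.1977 m

stop time T_s = (1/20)/(6/5) = 0.0417 s
reaction-phase robot travel = 0.0500·0.2000 = 0.0100 m
robot covers 0.0500·0.0417 − ½·1.2000·0.0417² = 0.0010 m while stopping
human closes 0.4000·0.2417 = 0.0967 m
residual clearance needed = 0.0600+0.0100+0.0200 = 0.0900 m
S_min ≈ 0.0100+0.0010+0.0967+0.0900  ⇒  S_min = 949/4800 m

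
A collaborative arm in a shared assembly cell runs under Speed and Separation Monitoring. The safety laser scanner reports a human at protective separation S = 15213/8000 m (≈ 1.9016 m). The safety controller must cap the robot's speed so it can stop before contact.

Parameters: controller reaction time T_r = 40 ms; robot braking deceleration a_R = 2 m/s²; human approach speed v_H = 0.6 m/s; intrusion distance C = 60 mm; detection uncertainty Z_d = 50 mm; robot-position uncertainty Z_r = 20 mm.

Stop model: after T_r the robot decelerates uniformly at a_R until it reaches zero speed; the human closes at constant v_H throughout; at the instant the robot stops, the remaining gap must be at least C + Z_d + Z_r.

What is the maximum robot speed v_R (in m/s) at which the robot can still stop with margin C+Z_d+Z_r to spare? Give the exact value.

collect terms ⇒ (1/4)·v_R² + (17/50)·v_R + (-13981/8000) = 0
  disc = (17/50)² − 4·(1/4)·(-13981/8000) = 74529/40000 ; √disc = 273/200
  v_R = (−(17/50) + 273/200) / (2·(1/4)) = 41/20 m/s
check:
braking lasts T_s = (41/20)/2 = 1.0250 s
robot in T_r: 2.0500·0.0400 = 0.0820 m
robot covers 2.0500·1.0250 − ½·2.0000·1.0250² = 1.0506 m while stopping
human closes 0.6000·1.0650 = 0.6390 m
C+Z_d+Z_r = 0.0600+0.0500+0.0200 = 0.1300 m
sum ≈ 0.0820+1.0506+0.6390+0.1300 ≈ 1.9016 m = S ✓

v_R_max = 41/20 m/s = 2.0500 m/s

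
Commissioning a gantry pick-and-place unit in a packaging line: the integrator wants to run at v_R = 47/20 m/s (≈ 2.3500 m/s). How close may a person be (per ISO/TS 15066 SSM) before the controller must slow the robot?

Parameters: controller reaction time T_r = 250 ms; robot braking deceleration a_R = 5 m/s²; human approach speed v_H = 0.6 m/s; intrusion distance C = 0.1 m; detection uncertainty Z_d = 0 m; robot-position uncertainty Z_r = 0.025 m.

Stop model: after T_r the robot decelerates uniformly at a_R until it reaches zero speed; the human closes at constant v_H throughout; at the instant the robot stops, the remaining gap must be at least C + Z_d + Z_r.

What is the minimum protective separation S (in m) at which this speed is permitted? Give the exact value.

stop time T_s = (47/20)/5 = 0.4700 s
robot covers v_R·T_r = 2.3500·0.2500 = 0.5875 m before braking
robot under decel: 2.3500²/(2·5.0000) = 0.5523 m
human over T_r+T_s: 0.6000·(0.2500+0.4700) = 0.4320 m
C+Z_d+Z_r = 0.1000+0.0000+0.0250 = 0.1250 m
S_min ≈ 0.5875+0.5523+0.4320+0.1250  ⇒  S_min = 6787/4000 m

S_min = 6787/4000 m = 1.6967 m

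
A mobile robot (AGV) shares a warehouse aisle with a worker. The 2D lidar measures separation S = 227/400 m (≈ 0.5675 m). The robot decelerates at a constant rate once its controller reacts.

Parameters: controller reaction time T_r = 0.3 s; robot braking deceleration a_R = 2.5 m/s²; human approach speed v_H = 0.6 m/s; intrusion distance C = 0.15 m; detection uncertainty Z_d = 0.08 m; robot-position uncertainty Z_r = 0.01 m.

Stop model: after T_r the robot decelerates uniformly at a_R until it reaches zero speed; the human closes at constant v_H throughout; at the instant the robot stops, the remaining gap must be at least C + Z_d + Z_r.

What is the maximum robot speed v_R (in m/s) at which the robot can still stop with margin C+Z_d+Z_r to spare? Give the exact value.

v_R_max = 1/4 m/s = 0.2500 m/s

quadratic (1/5)·v² + (27/50)·v + (-59/400) = 0
  disc = (27/50)² − 4·(1/5)·(-59/400) = 256/625 ; √disc = 16/25
  v_R = (−(27/50) + 16/25) / (2·(1/5)) = 1/4 m/s
check:
braking lasts T_s = (1/4)/(5/2) = 0.1000 s
reaction-phase robot travel = 0.2500·0.3000 = 0.0750 m
robot covers 0.2500·0.1000 − ½·2.5000·0.1000² = 0.0125 m while stopping
human over T_r+T_s: 0.6000·(0.3000+0.1000) = 0.2400 m
margins: 0.1500+0.0800+0.0100 = 0.2400 m
sum ≈ 0.0750+0.0125+0.2400+0.2400 ≈ 0.5675 m = S ✓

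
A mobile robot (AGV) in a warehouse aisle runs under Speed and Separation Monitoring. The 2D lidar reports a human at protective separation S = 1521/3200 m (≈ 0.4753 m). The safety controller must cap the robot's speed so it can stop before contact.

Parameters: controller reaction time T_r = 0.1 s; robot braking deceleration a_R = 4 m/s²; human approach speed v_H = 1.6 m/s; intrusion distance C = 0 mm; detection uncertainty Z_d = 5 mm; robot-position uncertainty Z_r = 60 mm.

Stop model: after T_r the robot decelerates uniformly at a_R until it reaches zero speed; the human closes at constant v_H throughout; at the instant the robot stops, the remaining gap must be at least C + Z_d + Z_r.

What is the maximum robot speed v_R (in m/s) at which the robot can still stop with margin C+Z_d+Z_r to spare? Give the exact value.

v_R_max = 9/20 m/s = 0.4500 m/s

quadratic (1/8)·v² + (1/2)·v + (-801/3200) = 0
  disc = (1/2)² − 4·(1/8)·(-801/3200) = 2401/6400 ; √disc = 49/80
  v_R = (−(1/2) + 49/80) / (2·(1/8)) = 9/20 m/s
check:
stop time T_s = (9/20)/4 = 0.1125 s
robot in T_r: 0.4500·0.1000 = 0.0450 m
braking distance = 0.4500²/(2·4.0000) = 0.0253 m
human over T_r+T_s: 1.6000·(0.1000+0.1125) = 0.3400 m
margins: 0.0000+0.0050+0.0600 = 0.0650 m
sum ≈ 0.0450+0.0253+0.3400+0.0650 ≈ 0.4753 m = S ✓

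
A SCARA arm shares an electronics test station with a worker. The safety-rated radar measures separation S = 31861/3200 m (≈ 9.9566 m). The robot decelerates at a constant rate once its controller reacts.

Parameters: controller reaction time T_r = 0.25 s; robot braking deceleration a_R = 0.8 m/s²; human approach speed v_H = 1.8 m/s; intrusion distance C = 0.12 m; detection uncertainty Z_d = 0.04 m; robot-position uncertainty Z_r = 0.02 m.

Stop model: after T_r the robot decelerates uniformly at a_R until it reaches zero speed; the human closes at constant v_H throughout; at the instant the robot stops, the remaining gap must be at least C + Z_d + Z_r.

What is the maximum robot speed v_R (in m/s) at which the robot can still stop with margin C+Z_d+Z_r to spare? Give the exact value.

v_R_max = 47/20 m/s = 2.3500 m/s

collect terms ⇒ (5/8)·v_R² + (5/2)·v_R + (-5969/640) = 0
  disc = (5/2)² − 4·(5/8)·(-5969/640) = 7569/256 ; √disc = 87/16
  v_R = (−(5/2) + 87/16) / (2·(5/8)) = 47/20 m/s
check:
stop time T_s = (47/20)/(4/5) = 2.9375 s
reaction-phase robot travel = 2.3500·0.2500 = 0.5875 m
robot covers 2.3500·2.9375 − ½·0.8000·2.9375² = 3.4516 m while stopping
human closes 1.8000·3.1875 = 5.7375 m
margins: 0.1200+0.0400+0.0200 = 0.1800 m
sum ≈ 0.5875+3.4516+5.7375+0.1800 ≈ 9.9566 m = S ✓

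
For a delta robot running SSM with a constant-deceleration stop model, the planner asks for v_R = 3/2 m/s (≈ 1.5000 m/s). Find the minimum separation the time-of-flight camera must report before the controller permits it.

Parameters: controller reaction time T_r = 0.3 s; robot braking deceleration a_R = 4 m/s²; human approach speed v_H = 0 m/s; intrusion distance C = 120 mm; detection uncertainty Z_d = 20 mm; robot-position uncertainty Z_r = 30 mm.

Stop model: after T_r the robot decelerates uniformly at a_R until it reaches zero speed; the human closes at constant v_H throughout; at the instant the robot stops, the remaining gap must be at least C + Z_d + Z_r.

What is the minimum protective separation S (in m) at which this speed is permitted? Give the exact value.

stop time T_s = (3/2)/4 = 0.3750 s
robot covers v_R·T_r = 1.5000·0.3000 = 0.4500 m before braking
braking distance = 1.5000²/(2·4.0000) = 0.2812 m
human over T_r+T_s: 0.0000·(0.3000+0.3750) = 0.0000 m
C+Z_d+Z_r = 0.1200+0.0200+0.0300 = 0.1700 m
S_min ≈ 0.4500+0.2812+0.0000+0.1700  ⇒  S_min = 721/800 m

S_min = 721/800 m = 0.9012 m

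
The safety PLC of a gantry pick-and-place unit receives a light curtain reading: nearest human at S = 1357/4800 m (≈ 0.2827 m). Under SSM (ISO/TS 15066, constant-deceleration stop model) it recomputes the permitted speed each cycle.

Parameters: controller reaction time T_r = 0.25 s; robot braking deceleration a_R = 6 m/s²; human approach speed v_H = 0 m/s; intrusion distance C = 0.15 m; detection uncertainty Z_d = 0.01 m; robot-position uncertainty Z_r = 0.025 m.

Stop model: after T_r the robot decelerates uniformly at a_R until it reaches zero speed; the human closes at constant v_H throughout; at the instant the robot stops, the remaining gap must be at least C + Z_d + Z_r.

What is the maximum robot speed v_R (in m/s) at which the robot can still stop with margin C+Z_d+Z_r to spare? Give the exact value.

collect terms ⇒ (1/12)·v_R² + (1/4)·v_R + (-469/4800) = 0
  disc = (1/4)² − 4·(1/12)·(-469/4800) = 1369/14400 ; √disc = 37/120
  v_R = (−(1/4) + 37/120) / (2·(1/12)) = 7/20 m/s
check:
stop time T_s = (7/20)/6 = 0.0583 s
reaction-phase robot travel = 0.3500·0.2500 = 0.0875 m
braking distance = 0.3500²/(2·6.0000) = 0.0102 m
human closes 0.0000·0.3083 = 0.0000 m
margins: 0.1500+0.0100+0.0250 = 0.1850 m
sum ≈ 0.0875+0.0102+0.0000+0.1850 ≈ 0.2827 m = S ✓

v_R_max = 7/20 m/s = 0.3500 m/s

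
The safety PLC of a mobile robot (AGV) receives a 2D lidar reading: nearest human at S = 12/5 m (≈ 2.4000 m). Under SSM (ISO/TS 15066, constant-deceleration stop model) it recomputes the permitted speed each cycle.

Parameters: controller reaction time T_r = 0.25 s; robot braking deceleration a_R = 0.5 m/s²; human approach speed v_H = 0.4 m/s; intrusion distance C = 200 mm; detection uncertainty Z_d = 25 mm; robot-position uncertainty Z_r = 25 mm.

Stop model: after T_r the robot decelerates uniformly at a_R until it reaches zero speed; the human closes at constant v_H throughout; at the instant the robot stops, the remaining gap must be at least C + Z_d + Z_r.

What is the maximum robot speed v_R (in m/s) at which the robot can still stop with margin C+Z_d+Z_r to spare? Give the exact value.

v_R_max = 1 m/s = 1.0000 m/s

at the boundary: (1)·v² + (21/20)·v + (-41/20) = 0
  disc = (21/20)² − 4·(1)·(-41/20) = 3721/400 ; √disc = 61/20
  v_R = (−(21/20) + 61/20) / (2·(1)) = 1 m/s
check:
braking lasts T_s = 1/(1/2) = 2.0000 s
reaction-phase robot travel = 1.0000·0.2500 = 0.2500 m
robot under decel: 1.0000²/(2·0.5000) = 1.0000 m
person approaches 0.4000·(0.2500+2.0000) = 0.9000 m
C+Z_d+Z_r = 0.2000+0.0250+0.0250 = 0.2500 m
sum ≈ 0.2500+1.0000+0.9000+0.2500 ≈ 2.4000 m = S ✓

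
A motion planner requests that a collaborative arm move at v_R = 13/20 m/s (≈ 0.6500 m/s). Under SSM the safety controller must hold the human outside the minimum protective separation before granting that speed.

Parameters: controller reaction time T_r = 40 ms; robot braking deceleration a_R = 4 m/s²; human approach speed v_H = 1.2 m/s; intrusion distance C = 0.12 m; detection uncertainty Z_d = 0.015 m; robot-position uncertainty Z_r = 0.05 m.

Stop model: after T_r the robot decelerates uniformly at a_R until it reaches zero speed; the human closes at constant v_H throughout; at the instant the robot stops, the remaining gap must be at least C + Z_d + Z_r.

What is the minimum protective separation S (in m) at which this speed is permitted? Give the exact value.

braking lasts T_s = (13/20)/4 = 0.1625 s
robot covers v_R·T_r = 0.6500·0.0400 = 0.0260 m before braking
robot under decel: 0.6500²/(2·4.0000) = 0.0528 m
human closes 1.2000·0.2025 = 0.2430 m
margins: 0.1200+0.0150+0.0500 = 0.1850 m
S_min ≈ 0.0260+0.0528+0.2430+0.1850  ⇒  S_min = 8109/16000 m

S_min = 8109/16000 m = 0.5068 m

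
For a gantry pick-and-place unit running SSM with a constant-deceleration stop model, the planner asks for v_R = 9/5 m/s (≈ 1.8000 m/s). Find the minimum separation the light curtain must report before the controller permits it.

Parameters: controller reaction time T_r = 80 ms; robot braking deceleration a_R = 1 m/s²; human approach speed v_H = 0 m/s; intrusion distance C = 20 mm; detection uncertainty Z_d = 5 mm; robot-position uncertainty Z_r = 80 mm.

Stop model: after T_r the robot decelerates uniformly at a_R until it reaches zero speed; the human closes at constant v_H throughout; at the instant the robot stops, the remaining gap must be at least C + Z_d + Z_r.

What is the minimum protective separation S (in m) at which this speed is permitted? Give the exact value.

S_min = 1869/1000 m = 1.8690 m

T_s = v_R/a_R = (9/5)/1 = 1.8000 s
reaction-phase robot travel = 1.8000·0.0800 = 0.1440 m
robot covers 1.8000·1.8000 − ½·1.0000·1.8000² = 1.6200 m while stopping
human over T_r+T_s: 0.0000·(0.0800+1.8000) = 0.0000 m
residual clearance needed = 0.0200+0.0050+0.0800 = 0.1050 m
S_min ≈ 0.1440+1.6200+0.0000+0.1050  ⇒  S_min = 1869/1000 m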